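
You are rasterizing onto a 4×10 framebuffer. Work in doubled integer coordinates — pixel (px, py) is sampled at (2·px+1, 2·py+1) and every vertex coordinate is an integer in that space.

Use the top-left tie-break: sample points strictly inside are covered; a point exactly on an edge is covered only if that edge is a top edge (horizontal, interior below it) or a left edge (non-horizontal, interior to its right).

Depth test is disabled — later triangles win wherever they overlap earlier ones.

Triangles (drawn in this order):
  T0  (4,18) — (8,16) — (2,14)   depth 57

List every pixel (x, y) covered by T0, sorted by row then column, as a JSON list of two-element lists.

T0:
  2·area = 20  (B↔C swapped to make it positive)
  edge (4, 18)→(2, 14): d=(-2,-4) top-left  bias=+0
  edge (2, 14)→(8, 16): d=(6,2) right/bottom  bias=-1
  edge (8, 16)→(4, 18): d=(-4,2) right/bottom  bias=-1
    (1,7)@(3, 15): e=[2,4,14] → █
    (2,7)@(5, 15): e=[10,0,10] → ·  [on edge]
    (1,8)@(3, 17): e=[-2,16,6] → ·
    (2,8)@(5, 17): e=[6,12,2] → █
    (3,8)@(7, 17): e=[14,8,-2] → ·
    (2,9)@(5, 19): e=[2,24,-6] → ·
  covered (2 px):
    · · · ·
    · · · ·
    · · · ·
    · · · ·
    · · · ·
    · · · ·
    · · · ·
    · █ · ·
    · · █ ·
    · · · ·

Final: [[1,7],[2,8]]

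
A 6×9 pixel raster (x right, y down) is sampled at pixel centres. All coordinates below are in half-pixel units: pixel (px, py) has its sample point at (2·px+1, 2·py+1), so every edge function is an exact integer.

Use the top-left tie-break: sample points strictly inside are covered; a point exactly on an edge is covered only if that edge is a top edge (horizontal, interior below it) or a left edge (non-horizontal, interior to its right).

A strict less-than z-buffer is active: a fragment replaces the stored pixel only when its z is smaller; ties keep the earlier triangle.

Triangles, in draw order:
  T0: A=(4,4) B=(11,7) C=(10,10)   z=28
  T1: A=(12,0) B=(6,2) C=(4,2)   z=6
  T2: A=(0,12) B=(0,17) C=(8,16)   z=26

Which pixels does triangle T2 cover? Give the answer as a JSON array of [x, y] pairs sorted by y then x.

T0:
  2·area = 24
  edge (4, 4)→(11, 7): d=(7,3) right/bottom  bias=-1
  edge (11, 7)→(10, 10): d=(-1,3) right/bottom  bias=-1
  edge (10, 10)→(4, 4): d=(-6,-6) top-left  bias=+0
    (0,0)@(1, 1): e=[-12,36,0] → ·  [on edge]
    (1,1)@(3, 3): e=[-4,28,0] → ·  [on edge]
    (2,2)@(5, 5): e=[4,20,0] → █  [on edge]
    (3,2)@(7, 5): e=[-2,14,12] → ·
    (2,3)@(5, 7): e=[18,18,-12] → ·
    (3,3)@(7, 7): e=[12,12,0] → █  [on edge]
    (4,3)@(9, 7): e=[6,6,12] → █
    (5,3)@(11, 7): e=[0,0,24] → ·  [on edge]
    (3,4)@(7, 9): e=[26,10,-12] → ·
    (4,4)@(9, 9): e=[20,4,0] → █  [on edge]
    (5,4)@(11, 9): e=[14,-2,12] → ·
    (4,5)@(9, 11): e=[34,2,-12] → ·
    (5,5)@(11, 11): e=[28,-4,0] → ·  [on edge]
    (4,6)@(9, 13): e=[48,0,-24] → ·  [on edge]
  covered (4 px):
    · · · · · ·
    · · · · · ·
    · · █ · · ·
    · · · █ █ ·
    · · · · █ ·
    · · · · · ·
    · · · · · ·
    · · · · · ·
    · · · · · ·
T1:
  2·area = 4
  edge (12, 0)→(6, 2): d=(-6,2) right/bottom  bias=-1
  edge (6, 2)→(4, 2): d=(-2,0) right/bottom  bias=-1
  edge (4, 2)→(12, 0): d=(8,-2) top-left  bias=+0
    (4,0)@(9, 1): e=[0,2,2] → ·  [on edge]
    (1,1)@(3, 3): e=[0,-2,6] → ·  [on edge]
  covered (0 px):
    · · · · · ·
    · · · · · ·
    · · · · · ·
    · · · · · ·
    · · · · · ·
    · · · · · ·
    · · · · · ·
    · · · · · ·
    · · · · · ·
T2:
  2·area = 40  (B↔C swapped to make it positive)
  edge (0, 12)→(8, 16): d=(8,4) right/bottom  bias=-1
  edge (8, 16)→(0, 17): d=(-8,1) right/bottom  bias=-1
  edge (0, 17)→(0, 12): d=(0,-5) top-left  bias=+0
    (0,6)@(1, 13): e=[4,31,5] → █
    (1,6)@(3, 13): e=[-4,29,15] → ·
    (0,7)@(1, 15): e=[20,15,5] → █
    (1,7)@(3, 15): e=[12,13,15] → █
    (2,7)@(5, 15): e=[4,11,25] → █
    (3,7)@(7, 15): e=[-4,9,35] → ·
    (0,8)@(1, 17): e=[36,-1,5] → ·
    (1,8)@(3, 17): e=[28,-3,15] → ·
    (2,8)@(5, 17): e=[20,-5,25] → ·
  covered (4 px):
    · · · · · ·
    · · · · · ·
    · · · · · ·
    · · · · · ·
    · · · · · ·
    · · · · · ·
    █ · · · · ·
    █ █ █ · · ·
    · · · · · ·

Final: [[0,6],[0,7],[1,7],[2,7]]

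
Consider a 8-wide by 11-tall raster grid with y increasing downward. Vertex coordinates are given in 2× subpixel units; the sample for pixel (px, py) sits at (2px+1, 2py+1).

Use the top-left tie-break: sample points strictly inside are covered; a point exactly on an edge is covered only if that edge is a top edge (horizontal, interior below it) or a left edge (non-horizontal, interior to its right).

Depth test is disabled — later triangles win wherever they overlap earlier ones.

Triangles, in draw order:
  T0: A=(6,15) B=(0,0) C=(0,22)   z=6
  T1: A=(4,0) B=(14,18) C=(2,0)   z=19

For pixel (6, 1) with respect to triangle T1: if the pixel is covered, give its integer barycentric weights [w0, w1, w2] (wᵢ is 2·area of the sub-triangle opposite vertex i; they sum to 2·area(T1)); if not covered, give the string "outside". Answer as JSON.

T0:
  2·area = 132  (B↔C swapped to make it positive)
  edge (6, 15)→(0, 22): d=(-6,7) right/bottom  bias=-1
  edge (0, 22)→(0, 0): d=(0,-22) top-left  bias=+0
  edge (0, 0)→(6, 15): d=(6,15) right/bottom  bias=-1
    (0,1)@(1, 3): e=[107,22,3] → X
    (1,1)@(3, 3): e=[93,66,-27] → .
    (0,2)@(1, 5): e=[95,22,15] → X
    (1,2)@(3, 5): e=[81,66,-15] → .
    (0,3)@(1, 7): e=[83,22,27] → X
    (1,3)@(3, 7): e=[69,66,-3] → .
    (0,4)@(1, 9): e=[71,22,39] → X
    (1,4)@(3, 9): e=[57,66,9] → X
    (2,4)@(5, 9): e=[43,110,-21] → .
    (0,5)@(1, 11): e=[59,22,51] → X
    (2,5)@(5, 11): e=[31,110,-9] → .
    (0,6)@(1, 13): e=[47,22,63] → X
  covered (16 px):
    . . . . . . . .
    X . . . . . . .
    X . . . . . . .
    X . . . . . . .
    X X . . . . . .
    X X . . . . . .
    X X X . . . . .
    X X X . . . . .
    X X . . . . . .
    X . . . . . . .
    . . . . . . . .
T1:
  2·area = 36
  edge (4, 0)→(14, 18): d=(10,18) right/bottom  bias=-1
  edge (14, 18)→(2, 0): d=(-12,-18) top-left  bias=+0
  edge (2, 0)→(4, 0): d=(2,0) top-left  bias=+0
    (1,0)@(3, 1): e=[28,6,2] → X
    (2,0)@(5, 1): e=[-8,42,2] → .
    (1,1)@(3, 3): e=[48,-18,6] → .
    (2,1)@(5, 3): e=[12,18,6] → X
    (3,1)@(7, 3): e=[-24,54,6] → .
    (2,2)@(5, 5): e=[32,-6,10] → .
    (3,3)@(7, 7): e=[16,6,14] → X
    (4,3)@(9, 7): e=[-20,42,14] → .
    (3,4)@(7, 9): e=[36,-18,18] → .
    (4,4)@(9, 9): e=[0,18,18] → .  [on edge]
    (5,6)@(11, 13): e=[4,6,26] → X
    (6,6)@(13, 13): e=[-32,42,26] → .
  covered (4 px):
    . X . . . . . .
    . . X . . . . .
    . . . . . . . .
    . . . X . . . .
    . . . . . . . .
    . . . . . . . .
    . . . . . X . .
    . . . . . . . .
    . . . . . . . .
    . . . . . . . .
    . . . . . . . .

Final: "outside"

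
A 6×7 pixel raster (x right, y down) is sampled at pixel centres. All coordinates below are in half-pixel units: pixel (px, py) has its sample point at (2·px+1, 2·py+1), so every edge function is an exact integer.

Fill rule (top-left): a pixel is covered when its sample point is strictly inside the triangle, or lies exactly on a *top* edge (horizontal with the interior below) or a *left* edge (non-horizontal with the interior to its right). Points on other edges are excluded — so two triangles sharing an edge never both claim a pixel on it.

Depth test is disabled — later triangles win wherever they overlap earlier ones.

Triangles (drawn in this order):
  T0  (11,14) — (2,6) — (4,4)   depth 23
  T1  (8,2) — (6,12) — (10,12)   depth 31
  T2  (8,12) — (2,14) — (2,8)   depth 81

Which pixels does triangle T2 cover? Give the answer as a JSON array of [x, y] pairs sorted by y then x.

T0:
  2·area = 34
  edge (11, 14)→(2, 6): d=(-9,-8) top-left  bias=+0
  edge (2, 6)→(4, 4): d=(2,-2) top-left  bias=+0
  edge (4, 4)→(11, 14): d=(7,10) right/bottom  bias=-1
    (3,0)@(7, 1): e=[85,0,-51] → ·  [on edge]
    (2,1)@(5, 3): e=[51,0,-17] → ·  [on edge]
    (1,2)@(3, 5): e=[17,0,17] → █  [on edge]
    (2,2)@(5, 5): e=[33,4,-3] → ·
    (0,3)@(1, 7): e=[-17,0,51] → ·  [on edge]
    (1,3)@(3, 7): e=[-1,4,31] → ·
    (2,3)@(5, 7): e=[15,8,11] → █
    (3,3)@(7, 7): e=[31,12,-9] → ·
    (2,4)@(5, 9): e=[-3,12,25] → ·
    (3,4)@(7, 9): e=[13,16,5] → █
    (4,4)@(9, 9): e=[29,20,-15] → ·
    (3,5)@(7, 11): e=[-5,20,19] → ·
  covered (3 px):
    · · · · · ·
    · · · · · ·
    · █ · · · ·
    · · █ · · ·
    · · · █ · ·
    · · · · · ·
    · · · · · ·
T1:
  2·area = 40  (B↔C swapped to make it positive)
  edge (8, 2)→(10, 12): d=(2,10) right/bottom  bias=-1
  edge (10, 12)→(6, 12): d=(-4,0) right/bottom  bias=-1
  edge (6, 12)→(8, 2): d=(2,-10) top-left  bias=+0
    (3,3)@(7, 7): e=[20,20,0] → █  [on edge]
    (4,3)@(9, 7): e=[0,20,20] → ·  [on edge]
    (3,4)@(7, 9): e=[24,12,4] → █
    (4,4)@(9, 9): e=[4,12,24] → █
    (5,4)@(11, 9): e=[-16,12,44] → ·
    (3,5)@(7, 11): e=[28,4,8] → █
    (5,5)@(11, 11): e=[-12,4,48] → ·
    (3,6)@(7, 13): e=[32,-4,12] → ·
    (4,6)@(9, 13): e=[12,-4,32] → ·
  covered (5 px):
    · · · · · ·
    · · · · · ·
    · · · · · ·
    · · · █ · ·
    · · · █ █ ·
    · · · █ █ ·
    · · · · · ·
T2:
  2·area = 36
  edge (8, 12)→(2, 14): d=(-6,2) right/bottom  bias=-1
  edge (2, 14)→(2, 8): d=(0,-6) top-left  bias=+0
  edge (2, 8)→(8, 12): d=(6,4) right/bottom  bias=-1
    (1,4)@(3, 9): e=[28,6,2] → █
    (2,4)@(5, 9): e=[24,18,-6] → ·
    (1,5)@(3, 11): e=[16,6,14] → █
    (2,5)@(5, 11): e=[12,18,6] → █
    (3,5)@(7, 11): e=[8,30,-2] → ·
    (5,5)@(11, 11): e=[0,54,-18] → ·  [on edge]
    (1,6)@(3, 13): e=[4,6,26] → █
    (2,6)@(5, 13): e=[0,18,18] → ·  [on edge]
  covered (4 px):
    · · · · · ·
    · · · · · ·
    · · · · · ·
    · · · · · ·
    · █ · · · ·
    · █ █ · · ·
    · █ · · · ·

Answer: [[1,4],[1,5],[2,5],[1,6]]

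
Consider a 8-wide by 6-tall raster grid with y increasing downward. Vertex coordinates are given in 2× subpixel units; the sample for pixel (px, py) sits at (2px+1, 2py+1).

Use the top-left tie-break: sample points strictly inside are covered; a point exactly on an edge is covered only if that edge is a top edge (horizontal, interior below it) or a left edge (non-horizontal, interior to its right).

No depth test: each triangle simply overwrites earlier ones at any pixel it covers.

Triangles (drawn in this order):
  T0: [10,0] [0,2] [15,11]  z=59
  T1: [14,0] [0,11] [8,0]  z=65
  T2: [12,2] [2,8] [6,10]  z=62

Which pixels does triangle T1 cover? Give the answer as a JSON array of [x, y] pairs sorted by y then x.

T0:
  2·area = 120  (B↔C swapped to make it positive)
  edge (10, 0)→(15, 11): d=(5,11) right/bottom  bias=-1
  edge (15, 11)→(0, 2): d=(-15,-9) top-left  bias=+0
  edge (0, 2)→(10, 0): d=(10,-2) top-left  bias=+0
    (2,0)@(5, 1): e=[60,60,0] → #  [on edge]
    (3,0)@(7, 1): e=[38,78,4] → #
    (4,0)@(9, 1): e=[16,96,8] → #
    (5,0)@(11, 1): e=[-6,114,12] → ·
    (1,1)@(3, 3): e=[92,12,16] → #
    (5,1)@(11, 3): e=[4,84,32] → #
    (6,1)@(13, 3): e=[-18,102,36] → ·
    (1,2)@(3, 5): e=[102,-18,36] → ·
    (2,2)@(5, 5): e=[80,0,40] → #  [on edge]
    (6,2)@(13, 5): e=[-8,72,56] → ·
    (2,3)@(5, 7): e=[90,-30,60] → ·
    (3,3)@(7, 7): e=[68,-12,64] → ·
    (7,5)@(15, 11): e=[0,0,120] → ·  [on edge]
  covered (16 px):
    · · # # # · · ·
    · # # # # # · ·
    · · # # # # · ·
    · · · · # # # ·
    · · · · · · # ·
    · · · · · · · ·
T1:
  2·area = 66
  edge (14, 0)→(0, 11): d=(-14,11) right/bottom  bias=-1
  edge (0, 11)→(8, 0): d=(8,-11) top-left  bias=+0
  edge (8, 0)→(14, 0): d=(6,0) top-left  bias=+0
    (4,0)@(9, 1): e=[41,19,6] → #
    (5,0)@(11, 1): e=[19,41,6] → #
    (6,0)@(13, 1): e=[-3,63,6] → ·
    (3,1)@(7, 3): e=[35,13,18] → #
    (5,1)@(11, 3): e=[-9,57,18] → ·
    (2,2)@(5, 5): e=[29,7,30] → #
    (4,2)@(9, 5): e=[-15,51,30] → ·
    (1,3)@(3, 7): e=[23,1,42] → #
    (3,3)@(7, 7): e=[-21,45,42] → ·
    (1,4)@(3, 9): e=[-5,17,54] → ·
    (2,4)@(5, 9): e=[-27,39,54] → ·
  covered (8 px):
    · · · · # # · ·
    · · · # # · · ·
    · · # # · · · ·
    · # # · · · · ·
    · · · · · · · ·
    · · · · · · · ·
T2:
  2·area = 44  (B↔C swapped to make it positive)
  edge (12, 2)→(6, 10): d=(-6,8) right/bottom  bias=-1
  edge (6, 10)→(2, 8): d=(-4,-2) top-left  bias=+0
  edge (2, 8)→(12, 2): d=(10,-6) top-left  bias=+0
    (5,1)@(11, 3): e=[2,38,4] → #
    (6,1)@(13, 3): e=[-14,42,16] → ·
    (3,2)@(7, 5): e=[22,22,0] → #  [on edge]
    (4,2)@(9, 5): e=[6,26,12] → #
    (5,2)@(11, 5): e=[-10,30,24] → ·
    (2,3)@(5, 7): e=[26,10,8] → #
    (4,3)@(9, 7): e=[-6,18,32] → ·
    (2,4)@(5, 9): e=[14,2,28] → #
    (3,4)@(7, 9): e=[-2,6,40] → ·
    (2,5)@(5, 11): e=[2,-6,48] → ·
  covered (6 px):
    · · · · · · · ·
    · · · · · # · ·
    · · · # # · · ·
    · · # # · · · ·
    · · # · · · · ·
    · · · · · · · ·

Final: [[4,0],[5,0],[3,1],[4,1],[2,2],[3,2],[1,3],[2,3]]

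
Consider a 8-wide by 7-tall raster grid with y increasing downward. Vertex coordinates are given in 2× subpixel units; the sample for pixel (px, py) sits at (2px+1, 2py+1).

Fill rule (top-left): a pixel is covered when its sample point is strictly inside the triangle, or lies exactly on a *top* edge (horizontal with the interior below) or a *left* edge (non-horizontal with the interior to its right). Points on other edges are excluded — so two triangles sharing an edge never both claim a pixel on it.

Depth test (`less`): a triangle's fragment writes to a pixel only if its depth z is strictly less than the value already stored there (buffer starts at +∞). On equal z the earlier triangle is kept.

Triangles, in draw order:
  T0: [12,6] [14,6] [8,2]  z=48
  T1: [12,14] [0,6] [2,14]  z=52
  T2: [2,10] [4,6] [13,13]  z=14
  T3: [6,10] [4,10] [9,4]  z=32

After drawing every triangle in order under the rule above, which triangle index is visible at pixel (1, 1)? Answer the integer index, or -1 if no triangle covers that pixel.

T0:
  2·area = 8  (B↔C swapped to make it positive)
  edge (12, 6)→(8, 2): d=(-4,-4) top-left  bias=+0
  edge (8, 2)→(14, 6): d=(6,4) right/bottom  bias=-1
  edge (14, 6)→(12, 6): d=(-2,0) right/bottom  bias=-1
    (3,0)@(7, 1): e=[0,-2,10] → .  [on edge]
    (4,1)@(9, 3): e=[0,2,6] → X  [on edge]
    (5,1)@(11, 3): e=[8,-6,6] → .
    (4,2)@(9, 5): e=[-8,14,2] → .
    (5,2)@(11, 5): e=[0,6,2] → X  [on edge]
    (6,2)@(13, 5): e=[8,-2,2] → .
    (5,3)@(11, 7): e=[-8,18,-2] → .
    (6,3)@(13, 7): e=[0,10,-2] → .  [on edge]
    (7,4)@(15, 9): e=[0,14,-6] → .  [on edge]
  covered (2 px):
    . . . . . . . .
    . . . . X . . .
    . . . . . X . .
    . . . . . . . .
    . . . . . . . .
    . . . . . . . .
    . . . . . . . .
T1:
  2·area = 80  (B↔C swapped to make it positive)
  edge (12, 14)→(2, 14): d=(-10,0) right/bottom  bias=-1
  edge (2, 14)→(0, 6): d=(-2,-8) top-left  bias=+0
  edge (0, 6)→(12, 14): d=(12,8) right/bottom  bias=-1
    (0,3)@(1, 7): e=[70,6,4] → X
    (1,3)@(3, 7): e=[70,22,-12] → .
    (0,4)@(1, 9): e=[50,2,28] → X
    (1,4)@(3, 9): e=[50,18,12] → X
    (2,4)@(5, 9): e=[50,34,-4] → .
    (0,5)@(1, 11): e=[30,-2,52] → .
    (1,5)@(3, 11): e=[30,14,36] → X
    (2,5)@(5, 11): e=[30,30,20] → X
    (3,5)@(7, 11): e=[30,46,4] → X
    (4,5)@(9, 11): e=[30,62,-12] → .
    (1,6)@(3, 13): e=[10,10,60] → X
    (4,6)@(9, 13): e=[10,58,12] → X
  covered (10 px):
    . . . . . . . .
    . . . . . . . .
    . . . . . . . .
    X . . . . . . .
    X X . . . . . .
    . X X X . . . .
    . X X X X . . .
T2:
  2·area = 50
  edge (2, 10)→(4, 6): d=(2,-4) top-left  bias=+0
  edge (4, 6)→(13, 13): d=(9,7) right/bottom  bias=-1
  edge (13, 13)→(2, 10): d=(-11,-3) top-left  bias=+0
    (2,3)@(5, 7): e=[6,2,42] → X
    (3,3)@(7, 7): e=[14,-12,48] → .
    (1,4)@(3, 9): e=[2,34,14] → X
    (3,4)@(7, 9): e=[18,6,26] → X
    (4,4)@(9, 9): e=[26,-8,32] → .
    (1,5)@(3, 11): e=[6,52,-8] → .
    (2,5)@(5, 11): e=[14,38,-2] → .
    (3,5)@(7, 11): e=[22,24,4] → X
    (4,5)@(9, 11): e=[30,10,10] → X
    (5,5)@(11, 11): e=[38,-4,16] → .
    (3,6)@(7, 13): e=[26,42,-18] → .
    (4,6)@(9, 13): e=[34,28,-12] → .
    (6,6)@(13, 13): e=[50,0,0] → .  [on edge]
  covered (6 px):
    . . . . . . . .
    . . . . . . . .
    . . . . . . . .
    . . X . . . . .
    . X X X . . . .
    . . . X X . . .
    . . . . . . . .
T3:
  2·area = 12
  edge (6, 10)→(4, 10): d=(-2,0) right/bottom  bias=-1
  edge (4, 10)→(9, 4): d=(5,-6) top-left  bias=+0
  edge (9, 4)→(6, 10): d=(-3,6) right/bottom  bias=-1
    (3,3)@(7, 7): e=[6,3,3] → X
    (4,3)@(9, 7): e=[6,15,-9] → .
    (2,4)@(5, 9): e=[2,1,9] → X
    (3,4)@(7, 9): e=[2,13,-3] → .
    (2,5)@(5, 11): e=[-2,11,3] → .
  covered (2 px):
    . . . . . . . .
    . . . . . . . .
    . . . . . . . .
    . . . X . . . .
    . . X . . . . .
    . . . . . . . .
    . . . . . . . .

Z-buffer (winner per pixel, '.' = empty):
  . . . . . . . .
  . . . . 0 . . .
  . . . . . 0 . .
  1 . 2 3 . . . .
  1 2 2 2 . . . .
  . 1 1 2 2 . . .
  . 1 1 1 1 . . .

Answer: -1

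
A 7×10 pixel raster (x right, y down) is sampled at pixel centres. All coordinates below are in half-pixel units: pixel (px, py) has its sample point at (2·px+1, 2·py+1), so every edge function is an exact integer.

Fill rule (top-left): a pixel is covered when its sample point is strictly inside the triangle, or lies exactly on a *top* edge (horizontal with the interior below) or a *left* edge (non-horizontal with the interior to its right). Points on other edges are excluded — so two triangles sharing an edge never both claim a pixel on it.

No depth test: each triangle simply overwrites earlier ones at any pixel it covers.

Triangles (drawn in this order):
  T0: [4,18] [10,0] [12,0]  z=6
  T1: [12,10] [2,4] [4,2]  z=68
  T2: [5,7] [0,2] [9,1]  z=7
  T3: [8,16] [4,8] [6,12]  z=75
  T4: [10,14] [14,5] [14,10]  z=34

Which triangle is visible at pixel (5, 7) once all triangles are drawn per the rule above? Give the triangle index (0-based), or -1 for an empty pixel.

T0:
  2·area = 36
  edge (4, 18)→(10, 0): d=(6,-18) top-left  bias=+0
  edge (10, 0)→(12, 0): d=(2,0) top-left  bias=+0
  edge (12, 0)→(4, 18): d=(-8,18) right/bottom  bias=-1
    (5,0)@(11, 1): e=[24,2,10] → █
    (6,0)@(13, 1): e=[60,2,-26] → ·
    (4,1)@(9, 3): e=[0,6,30] → █  [on edge]
    (5,1)@(11, 3): e=[36,6,-6] → ·
    (4,2)@(9, 5): e=[12,10,14] → █
    (5,2)@(11, 5): e=[48,10,-22] → ·
    (4,3)@(9, 7): e=[24,14,-2] → ·
    (3,4)@(7, 9): e=[0,18,18] → █  [on edge]
    (4,4)@(9, 9): e=[36,18,-18] → ·
    (3,5)@(7, 11): e=[12,22,2] → █
    (4,5)@(9, 11): e=[48,22,-34] → ·
    (3,6)@(7, 13): e=[24,26,-14] → ·
    (2,7)@(5, 15): e=[0,30,6] → █  [on edge]
  covered (6 px):
    · · · · · █ ·
    · · · · █ · ·
    · · · · █ · ·
    · · · · · · ·
    · · · █ · · ·
    · · · █ · · ·
    · · · · · · ·
    · · █ · · · ·
    · · · · · · ·
    · · · · · · ·
T1:
  2·area = 32
  edge (12, 10)→(2, 4): d=(-10,-6) top-left  bias=+0
  edge (2, 4)→(4, 2): d=(2,-2) top-left  bias=+0
  edge (4, 2)→(12, 10): d=(8,8) right/bottom  bias=-1
    (1,0)@(3, 1): e=[36,-4,0] → ·  [on edge]
    (2,0)@(5, 1): e=[48,0,-16] → ·  [on edge]
    (1,1)@(3, 3): e=[16,0,16] → █  [on edge]
    (2,1)@(5, 3): e=[28,4,0] → ·  [on edge]
    (0,2)@(1, 5): e=[-16,0,48] → ·  [on edge]
    (1,2)@(3, 5): e=[-4,4,32] → ·
    (2,2)@(5, 5): e=[8,8,16] → █
    (3,2)@(7, 5): e=[20,12,0] → ·  [on edge]
    (2,3)@(5, 7): e=[-12,12,32] → ·
    (3,3)@(7, 7): e=[0,16,16] → █  [on edge]
    (4,3)@(9, 7): e=[12,20,0] → ·  [on edge]
    (3,4)@(7, 9): e=[-20,20,32] → ·
    (5,4)@(11, 9): e=[4,28,0] → ·  [on edge]
    (6,5)@(13, 11): e=[-4,36,0] → ·  [on edge]
  covered (3 px):
    · · · · · · ·
    · █ · · · · ·
    · · █ · · · ·
    · · · █ · · ·
    · · · · · · ·
    · · · · · · ·
    · · · · · · ·
    · · · · · · ·
    · · · · · · ·
    · · · · · · ·
T2:
  2·area = 50
  edge (5, 7)→(0, 2): d=(-5,-5) top-left  bias=+0
  edge (0, 2)→(9, 1): d=(9,-1) top-left  bias=+0
  edge (9, 1)→(5, 7): d=(-4,6) right/bottom  bias=-1
    (4,0)@(9, 1): e=[50,0,0] → ·  [on edge]
    (0,1)@(1, 3): e=[0,10,40] → █  [on edge]
    (1,1)@(3, 3): e=[10,12,28] → █
    (2,1)@(5, 3): e=[20,14,16] → █
    (3,1)@(7, 3): e=[30,16,4] → █
    (4,1)@(9, 3): e=[40,18,-8] → ·
    (0,2)@(1, 5): e=[-10,28,32] → ·
    (1,2)@(3, 5): e=[0,30,20] → █  [on edge]
    (3,2)@(7, 5): e=[20,34,-4] → ·
    (1,3)@(3, 7): e=[-10,48,12] → ·
    (2,3)@(5, 7): e=[0,50,0] → ·  [on edge]
    (3,4)@(7, 9): e=[0,70,-20] → ·  [on edge]
    (4,5)@(9, 11): e=[0,90,-40] → ·  [on edge]
    (0,6)@(1, 13): e=[-50,100,0] → ·  [on edge]
    (5,6)@(11, 13): e=[0,110,-60] → ·  [on edge]
    (6,7)@(13, 15): e=[0,130,-80] → ·  [on edge]
  covered (6 px):
    · · · · · · ·
    █ █ █ █ · · ·
    · █ █ · · · ·
    · · · · · · ·
    · · · · · · ·
    · · · · · · ·
    · · · · · · ·
    · · · · · · ·
    · · · · · · ·
    · · · · · · ·
T3:
  degenerate (2·area = 0) — covers nothing
T4:
  2·area = 20
  edge (10, 14)→(14, 5): d=(4,-9) top-left  bias=+0
  edge (14, 5)→(14, 10): d=(0,5) right/bottom  bias=-1
  edge (14, 10)→(10, 14): d=(-4,4) right/bottom  bias=-1
    (6,4)@(13, 9): e=[7,5,8] → █
    (6,5)@(13, 11): e=[15,5,0] → ·  [on edge]
    (5,6)@(11, 13): e=[5,15,0] → ·  [on edge]
    (4,7)@(9, 15): e=[-5,25,0] → ·  [on edge]
    (3,8)@(7, 17): e=[-15,35,0] → ·  [on edge]
    (2,9)@(5, 19): e=[-25,45,0] → ·  [on edge]
  covered (1 px):
    · · · · · · ·
    · · · · · · ·
    · · · · · · ·
    · · · · · · ·
    · · · · · · █
    · · · · · · ·
    · · · · · · ·
    · · · · · · ·
    · · · · · · ·
    · · · · · · ·

Z-buffer (winner per pixel, '.' = empty):
  . . . . . 0 .
  2 2 2 2 0 . .
  . 2 2 . 0 . .
  . . . 1 . . .
  . . . 0 . . 4
  . . . 0 . . .
  . . . . . . .
  . . 0 . . . .
  . . . . . . .
  . . . . . . .

Answer: -1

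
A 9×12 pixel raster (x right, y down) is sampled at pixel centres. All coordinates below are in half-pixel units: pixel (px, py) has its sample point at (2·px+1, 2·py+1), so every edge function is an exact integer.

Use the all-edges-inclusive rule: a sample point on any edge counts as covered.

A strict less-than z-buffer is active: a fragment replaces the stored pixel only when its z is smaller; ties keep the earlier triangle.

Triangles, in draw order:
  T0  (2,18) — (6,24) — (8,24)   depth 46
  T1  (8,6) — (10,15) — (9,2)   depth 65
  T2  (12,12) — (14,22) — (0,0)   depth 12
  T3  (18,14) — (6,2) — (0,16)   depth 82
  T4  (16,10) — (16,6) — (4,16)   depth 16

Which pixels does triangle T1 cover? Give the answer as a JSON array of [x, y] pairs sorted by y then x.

T0:
  2·area = 12  (B↔C swapped to make it positive)
  edge (2, 18)→(8, 24): d=(6,6) inclusive
  edge (8, 24)→(6, 24): d=(-2,0) inclusive
  edge (6, 24)→(2, 18): d=(-4,-6) inclusive
    (0,8)@(1, 17): e=[0,14,-2] → ·  [on edge]
    (1,9)@(3, 19): e=[0,10,2] → #  [on edge]
    (2,9)@(5, 19): e=[-12,10,14] → ·
    (1,10)@(3, 21): e=[12,6,-6] → ·
    (2,10)@(5, 21): e=[0,6,6] → #  [on edge]
    (3,10)@(7, 21): e=[-12,6,18] → ·
    (2,11)@(5, 23): e=[12,2,-2] → ·
    (3,11)@(7, 23): e=[0,2,10] → #  [on edge]
    (4,11)@(9, 23): e=[-12,2,22] → ·
  covered (3 px):
    · · · · · · · · ·
    · · · · · · · · ·
    · · · · · · · · ·
    · · · · · · · · ·
    · · · · · · · · ·
    · · · · · · · · ·
    · · · · · · · · ·
    · · · · · · · · ·
    · · · · · · · · ·
    · # · · · · · · ·
    · · # · · · · · ·
    · · · # · · · · ·
T1:
  2·area = 17  (B↔C swapped to make it positive)
  edge (8, 6)→(9, 2): d=(1,-4) inclusive
  edge (9, 2)→(10, 15): d=(1,13) inclusive
  edge (10, 15)→(8, 6): d=(-2,-9) inclusive
    (4,1)@(9, 3): e=[1,1,15] → #
    (5,1)@(11, 3): e=[9,-25,33] → ·
    (4,2)@(9, 5): e=[3,3,11] → #
    (5,2)@(11, 5): e=[11,-23,29] → ·
    (4,3)@(9, 7): e=[5,5,7] → #
    (5,3)@(11, 7): e=[13,-21,25] → ·
    (4,4)@(9, 9): e=[7,7,3] → #
    (5,4)@(11, 9): e=[15,-19,21] → ·
    (4,5)@(9, 11): e=[9,9,-1] → ·
  covered (4 px):
    · · · · · · · · ·
    · · · · # · · · ·
    · · · · # · · · ·
    · · · · # · · · ·
    · · · · # · · · ·
    · · · · · · · · ·
    · · · · · · · · ·
    · · · · · · · · ·
    · · · · · · · · ·
    · · · · · · · · ·
    · · · · · · · · ·
    · · · · · · · · ·
T2:
  2·area = 96
  edge (12, 12)→(14, 22): d=(2,10) inclusive
  edge (14, 22)→(0, 0): d=(-14,-22) inclusive
  edge (0, 0)→(12, 12): d=(12,12) inclusive
    (0,0)@(1, 1): e=[88,8,0] → #  [on edge]
    (1,0)@(3, 1): e=[68,52,-24] → ·
    (0,1)@(1, 3): e=[92,-20,24] → ·
    (1,1)@(3, 3): e=[72,24,0] → #  [on edge]
    (2,1)@(5, 3): e=[52,68,-24] → ·
    (1,2)@(3, 5): e=[76,-4,24] → ·
    (2,2)@(5, 5): e=[56,40,0] → #  [on edge]
    (3,2)@(7, 5): e=[36,84,-24] → ·
    (2,3)@(5, 7): e=[60,12,24] → #
    (3,3)@(7, 7): e=[40,56,0] → #  [on edge]
    (4,3)@(9, 7): e=[20,100,-24] → ·
    (5,3)@(11, 7): e=[0,144,-48] → ·  [on edge]
    (4,4)@(9, 9): e=[24,72,0] → #  [on edge]
    (3,5)@(7, 11): e=[48,0,48] → #  [on edge]
    (5,5)@(11, 11): e=[8,88,0] → #  [on edge]
    (6,6)@(13, 13): e=[-8,104,0] → ·  [on edge]
    (7,7)@(15, 15): e=[-24,120,0] → ·  [on edge]
    (6,8)@(13, 17): e=[0,48,48] → #  [on edge]
    (8,8)@(17, 17): e=[-40,136,0] → ·  [on edge]
  covered (16 px):
    # · · · · · · · ·
    · # · · · · · · ·
    · · # · · · · · ·
    · · # # · · · · ·
    · · · # # · · · ·
    · · · # # # · · ·
    · · · · # # · · ·
    · · · · · # · · ·
    · · · · · # # · ·
    · · · · · · # · ·
    · · · · · · · · ·
    · · · · · · · · ·
T3:
  2·area = 240  (B↔C swapped to make it positive)
  edge (18, 14)→(0, 16): d=(-18,2) inclusive
  edge (0, 16)→(6, 2): d=(6,-14) inclusive
  edge (6, 2)→(18, 14): d=(12,12) inclusive
    (2,0)@(5, 1): e=[260,-20,0] → ·  [on edge]
    (3,1)@(7, 3): e=[220,20,0] → #  [on edge]
    (4,1)@(9, 3): e=[216,48,-24] → ·
    (2,2)@(5, 5): e=[188,4,48] → #
    (4,2)@(9, 5): e=[180,60,0] → #  [on edge]
    (5,2)@(11, 5): e=[176,88,-24] → ·
    (2,3)@(5, 7): e=[152,16,72] → #
    (5,3)@(11, 7): e=[140,100,0] → #  [on edge]
    (6,3)@(13, 7): e=[136,128,-24] → ·
    (1,4)@(3, 9): e=[120,0,120] → #  [on edge]
    (6,4)@(13, 9): e=[100,140,0] → #  [on edge]
    (7,4)@(15, 9): e=[96,168,-24] → ·
    (7,5)@(15, 11): e=[60,180,0] → #  [on edge]
    (8,6)@(17, 13): e=[20,220,0] → #  [on edge]
    (4,7)@(9, 15): e=[0,120,120] → #  [on edge]
  covered (34 px):
    · · · · · · · · ·
    · · · # · · · · ·
    · · # # # · · · ·
    · · # # # # · · ·
    · # # # # # # · ·
    · # # # # # # # ·
    · # # # # # # # #
    # # # # # · · · ·
    · · · · · · · · ·
    · · · · · · · · ·
    · · · · · · · · ·
    · · · · · · · · ·
T4:
  2·area = 48  (B↔C swapped to make it positive)
  edge (16, 10)→(4, 16): d=(-12,6) inclusive
  edge (4, 16)→(16, 6): d=(12,-10) inclusive
  edge (16, 6)→(16, 10): d=(0,4) inclusive
    (7,3)@(15, 7): e=[42,2,4] → #
    (8,3)@(17, 7): e=[30,22,-4] → ·
    (6,4)@(13, 9): e=[30,6,12] → #
    (8,4)@(17, 9): e=[6,46,-4] → ·
    (5,5)@(11, 11): e=[18,10,20] → #
    (7,5)@(15, 11): e=[-6,50,4] → ·
    (4,6)@(9, 13): e=[6,14,28] → #
    (5,6)@(11, 13): e=[-6,34,20] → ·
    (6,6)@(13, 13): e=[-18,54,12] → ·
    (4,7)@(9, 15): e=[-18,38,28] → ·
  covered (6 px):
    · · · · · · · · ·
    · · · · · · · · ·
    · · · · · · · · ·
    · · · · · · · # ·
    · · · · · · # # ·
    · · · · · # # · ·
    · · · · # · · · ·
    · · · · · · · · ·
    · · · · · · · · ·
    · · · · · · · · ·
    · · · · · · · · ·
    · · · · · · · · ·

Answer: [[4,1],[4,2],[4,3],[4,4]]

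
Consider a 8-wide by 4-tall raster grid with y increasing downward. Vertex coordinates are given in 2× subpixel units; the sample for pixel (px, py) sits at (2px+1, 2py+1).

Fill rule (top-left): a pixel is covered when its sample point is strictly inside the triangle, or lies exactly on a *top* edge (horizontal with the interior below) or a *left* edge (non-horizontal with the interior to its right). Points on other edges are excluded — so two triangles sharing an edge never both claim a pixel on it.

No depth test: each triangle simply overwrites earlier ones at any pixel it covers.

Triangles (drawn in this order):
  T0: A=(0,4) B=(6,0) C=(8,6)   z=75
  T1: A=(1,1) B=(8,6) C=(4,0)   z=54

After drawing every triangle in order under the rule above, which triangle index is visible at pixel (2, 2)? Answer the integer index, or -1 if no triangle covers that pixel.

T0:
  2·area = 44
  edge (0, 4)→(6, 0): d=(6,-4) top-left  bias=+0
  edge (6, 0)→(8, 6): d=(2,6) right/bottom  bias=-1
  edge (8, 6)→(0, 4): d=(-8,-2) top-left  bias=+0
    (2,0)@(5, 1): e=[2,8,34] → X
    (3,0)@(7, 1): e=[10,-4,38] → .
    (1,1)@(3, 3): e=[6,24,14] → X
    (3,1)@(7, 3): e=[22,0,22] → .  [on edge]
    (1,2)@(3, 5): e=[18,28,-2] → .
    (2,2)@(5, 5): e=[26,16,2] → X
    (3,2)@(7, 5): e=[34,4,6] → X
    (4,2)@(9, 5): e=[42,-8,10] → .
    (2,3)@(5, 7): e=[38,20,-14] → .
    (3,3)@(7, 7): e=[46,8,-10] → .
  covered (5 px):
    . . X . . . . .
    . X X . . . . .
    . . X X . . . .
    . . . . . . . .
T1:
  2·area = 22  (B↔C swapped to make it positive)
  edge (1, 1)→(4, 0): d=(3,-1) top-left  bias=+0
  edge (4, 0)→(8, 6): d=(4,6) right/bottom  bias=-1
  edge (8, 6)→(1, 1): d=(-7,-5) top-left  bias=+0
    (0,0)@(1, 1): e=[0,22,0] → X  [on edge]
    (1,0)@(3, 1): e=[2,10,10] → X
    (2,0)@(5, 1): e=[4,-2,20] → .
    (0,1)@(1, 3): e=[6,30,-14] → .
    (1,1)@(3, 3): e=[8,18,-4] → .
    (2,1)@(5, 3): e=[10,6,6] → X
    (3,1)@(7, 3): e=[12,-6,16] → .
    (2,2)@(5, 5): e=[16,14,-8] → .
    (3,2)@(7, 5): e=[18,2,2] → X
    (4,2)@(9, 5): e=[20,-10,12] → .
    (3,3)@(7, 7): e=[24,10,-12] → .
  covered (4 px):
    X X . . . . . .
    . . X . . . . .
    . . . X . . . .
    . . . . . . . .

Z-buffer (winner per pixel, '.' = empty):
  1 1 0 . . . . .
  . 0 1 . . . . .
  . . 0 1 . . . .
  . . . . . . . .

Answer: 0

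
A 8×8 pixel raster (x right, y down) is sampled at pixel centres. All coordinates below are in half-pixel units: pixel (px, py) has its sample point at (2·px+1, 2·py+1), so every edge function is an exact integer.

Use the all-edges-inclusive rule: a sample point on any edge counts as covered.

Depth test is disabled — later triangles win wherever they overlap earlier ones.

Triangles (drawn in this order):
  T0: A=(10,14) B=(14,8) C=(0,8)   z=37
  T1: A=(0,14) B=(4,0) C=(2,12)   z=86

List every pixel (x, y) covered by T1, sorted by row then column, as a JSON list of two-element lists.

T0:
  2·area = 84  (B↔C swapped to make it positive)
  edge (10, 14)→(0, 8): d=(-10,-6) inclusive
  edge (0, 8)→(14, 8): d=(14,0) inclusive
  edge (14, 8)→(10, 14): d=(-4,6) inclusive
    (1,4)@(3, 9): e=[8,14,62] → #
    (2,4)@(5, 9): e=[20,14,50] → #
    (3,4)@(7, 9): e=[32,14,38] → #
    (4,4)@(9, 9): e=[44,14,26] → #
    (5,4)@(11, 9): e=[56,14,14] → #
    (6,4)@(13, 9): e=[68,14,2] → #
    (7,4)@(15, 9): e=[80,14,-10] → ·
    (1,5)@(3, 11): e=[-12,42,54] → ·
    (2,5)@(5, 11): e=[0,42,42] → #  [on edge]
    (6,5)@(13, 11): e=[48,42,-6] → ·
    (2,6)@(5, 13): e=[-20,70,34] → ·
    (3,6)@(7, 13): e=[-8,70,22] → ·
  covered (11 px):
    · · · · · · · ·
    · · · · · · · ·
    · · · · · · · ·
    · · · · · · · ·
    · # # # # # # ·
    · · # # # # · ·
    · · · · # · · ·
    · · · · · · · ·
T1:
  2·area = 20
  edge (0, 14)→(4, 0): d=(4,-14) inclusive
  edge (4, 0)→(2, 12): d=(-2,12) inclusive
  edge (2, 12)→(0, 14): d=(-2,2) inclusive
    (6,0)@(13, 1): e=[130,-110,0] → ·  [on edge]
    (5,1)@(11, 3): e=[110,-90,0] → ·  [on edge]
    (1,2)@(3, 5): e=[6,2,12] → #
    (2,2)@(5, 5): e=[34,-22,8] → ·
    (4,2)@(9, 5): e=[90,-70,0] → ·  [on edge]
    (1,3)@(3, 7): e=[14,-2,8] → ·
    (3,3)@(7, 7): e=[70,-50,0] → ·  [on edge]
    (2,4)@(5, 9): e=[50,-30,0] → ·  [on edge]
    (0,5)@(1, 11): e=[2,14,4] → #
    (1,5)@(3, 11): e=[30,-10,0] → ·  [on edge]
    (0,6)@(1, 13): e=[10,10,0] → #  [on edge]
    (1,6)@(3, 13): e=[38,-14,-4] → ·
  covered (3 px):
    · · · · · · · ·
    · · · · · · · ·
    · # · · · · · ·
    · · · · · · · ·
    · · · · · · · ·
    # · · · · · · ·
    # · · · · · · ·
    · · · · · · · ·

Final: [[1,2],[0,5],[0,6]]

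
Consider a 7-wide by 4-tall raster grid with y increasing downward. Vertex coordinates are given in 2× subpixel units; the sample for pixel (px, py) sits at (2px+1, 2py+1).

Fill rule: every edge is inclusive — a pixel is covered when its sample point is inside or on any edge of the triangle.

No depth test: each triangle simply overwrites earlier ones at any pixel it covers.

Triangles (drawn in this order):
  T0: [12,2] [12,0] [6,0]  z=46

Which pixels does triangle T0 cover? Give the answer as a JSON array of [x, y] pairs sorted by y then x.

T0:
  2·area = 12  (B↔C swapped to make it positive)
  edge (12, 2)→(6, 0): d=(-6,-2) inclusive
  edge (6, 0)→(12, 0): d=(6,0) inclusive
  edge (12, 0)→(12, 2): d=(0,2) inclusive
    (4,0)@(9, 1): e=[0,6,6] → #  [on edge]
    (5,0)@(11, 1): e=[4,6,2] → #
    (6,0)@(13, 1): e=[8,6,-2] → ·
    (4,1)@(9, 3): e=[-12,18,6] → ·
    (5,1)@(11, 3): e=[-8,18,2] → ·
  covered (2 px):
    · · · · # # ·
    · · · · · · ·
    · · · · · · ·
    · · · · · · ·

Answer: [[4,0],[5,0]]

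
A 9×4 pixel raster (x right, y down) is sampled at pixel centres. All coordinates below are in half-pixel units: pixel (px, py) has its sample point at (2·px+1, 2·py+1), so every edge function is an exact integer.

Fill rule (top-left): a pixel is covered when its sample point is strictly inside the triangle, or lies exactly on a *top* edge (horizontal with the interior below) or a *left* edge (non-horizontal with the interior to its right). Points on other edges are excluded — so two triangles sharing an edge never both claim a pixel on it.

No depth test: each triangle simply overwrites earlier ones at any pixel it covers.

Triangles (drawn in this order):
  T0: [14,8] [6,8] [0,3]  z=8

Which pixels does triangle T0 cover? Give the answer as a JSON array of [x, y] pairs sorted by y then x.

T0:
  2·area = 40
  edge (14, 8)→(6, 8): d=(-8,0) right/bottom  bias=-1
  edge (6, 8)→(0, 3): d=(-6,-5) top-left  bias=+0
  edge (0, 3)→(14, 8): d=(14,5) right/bottom  bias=-1
    (1,2)@(3, 5): e=[24,3,13] → #
    (2,2)@(5, 5): e=[24,13,3] → #
    (3,2)@(7, 5): e=[24,23,-7] → ·
    (1,3)@(3, 7): e=[8,-9,41] → ·
    (2,3)@(5, 7): e=[8,1,31] → #
    (3,3)@(7, 7): e=[8,11,21] → #
    (4,3)@(9, 7): e=[8,21,11] → #
    (5,3)@(11, 7): e=[8,31,1] → #
    (6,3)@(13, 7): e=[8,41,-9] → ·
  covered (6 px):
    · · · · · · · · ·
    · · · · · · · · ·
    · # # · · · · · ·
    · · # # # # · · ·

Answer: [[1,2],[2,2],[2,3],[3,3],[4,3],[5,3]]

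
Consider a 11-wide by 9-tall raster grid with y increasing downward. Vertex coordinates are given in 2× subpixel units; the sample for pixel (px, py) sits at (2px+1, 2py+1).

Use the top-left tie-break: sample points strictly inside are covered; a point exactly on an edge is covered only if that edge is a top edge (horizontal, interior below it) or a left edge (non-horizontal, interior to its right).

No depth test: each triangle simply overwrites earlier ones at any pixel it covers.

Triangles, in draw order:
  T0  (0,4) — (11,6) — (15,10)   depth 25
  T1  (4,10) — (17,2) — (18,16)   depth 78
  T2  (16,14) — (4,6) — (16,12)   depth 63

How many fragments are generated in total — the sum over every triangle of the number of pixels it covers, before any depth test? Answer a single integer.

T0:
  2·area = 36
  edge (0, 4)→(11, 6): d=(11,2) right/bottom  bias=-1
  edge (11, 6)→(15, 10): d=(4,4) right/bottom  bias=-1
  edge (15, 10)→(0, 4): d=(-15,-6) top-left  bias=+0
    (1,2)@(3, 5): e=[5,28,3] → #
    (2,2)@(5, 5): e=[1,20,15] → #
    (3,2)@(7, 5): e=[-3,12,27] → ·
    (1,3)@(3, 7): e=[27,36,-27] → ·
    (2,3)@(5, 7): e=[23,28,-15] → ·
    (4,3)@(9, 7): e=[15,12,9] → #
    (5,3)@(11, 7): e=[11,4,21] → #
    (6,3)@(13, 7): e=[7,-4,33] → ·
    (4,4)@(9, 9): e=[37,20,-21] → ·
    (5,4)@(11, 9): e=[33,12,-9] → ·
    (6,4)@(13, 9): e=[29,4,3] → #
    (7,4)@(15, 9): e=[25,-4,15] → ·
  covered (5 px):
    · · · · · · · · · · ·
    · · · · · · · · · · ·
    · # # · · · · · · · ·
    · · · · # # · · · · ·
    · · · · · · # · · · ·
    · · · · · · · · · · ·
    · · · · · · · · · · ·
    · · · · · · · · · · ·
    · · · · · · · · · · ·
T1:
  2·area = 190
  edge (4, 10)→(17, 2): d=(13,-8) top-left  bias=+0
  edge (17, 2)→(18, 16): d=(1,14) right/bottom  bias=-1
  edge (18, 16)→(4, 10): d=(-14,-6) top-left  bias=+0
    (8,1)@(17, 3): e=[13,1,176] → #
    (9,1)@(19, 3): e=[29,-27,188] → ·
    (6,2)@(13, 5): e=[7,59,124] → #
    (7,2)@(15, 5): e=[23,31,136] → #
    (9,2)@(19, 5): e=[55,-25,160] → ·
    (4,3)@(9, 7): e=[1,117,72] → #
    (5,3)@(11, 7): e=[17,89,84] → #
    (9,3)@(19, 7): e=[81,-23,132] → ·
    (3,4)@(7, 9): e=[11,147,32] → #
    (9,4)@(19, 9): e=[107,-21,104] → ·
    (3,5)@(7, 11): e=[37,149,4] → #
    (9,5)@(19, 11): e=[133,-19,76] → ·
    (5,6)@(11, 13): e=[95,95,0] → #  [on edge]
  covered (26 px):
    · · · · · · · · · · ·
    · · · · · · · · # · ·
    · · · · · · # # # · ·
    · · · · # # # # # · ·
    · · · # # # # # # · ·
    · · · # # # # # # · ·
    · · · · · # # # # · ·
    · · · · · · · · # · ·
    · · · · · · · · · · ·
T2:
  2·area = 24
  edge (16, 14)→(4, 6): d=(-12,-8) top-left  bias=+0
  edge (4, 6)→(16, 12): d=(12,6) right/bottom  bias=-1
  edge (16, 12)→(16, 14): d=(0,2) right/bottom  bias=-1
    (4,4)@(9, 9): e=[4,6,14] → #
    (5,4)@(11, 9): e=[20,-6,10] → ·
    (4,5)@(9, 11): e=[-20,30,14] → ·
    (6,5)@(13, 11): e=[12,6,6] → #
    (7,5)@(15, 11): e=[28,-6,2] → ·
    (6,6)@(13, 13): e=[-12,30,6] → ·
    (7,6)@(15, 13): e=[4,18,2] → #
    (8,6)@(17, 13): e=[20,6,-2] → ·
    (7,7)@(15, 15): e=[-20,42,2] → ·
  covered (3 px):
    · · · · · · · · · · ·
    · · · · · · · · · · ·
    · · · · · · · · · · ·
    · · · · · · · · · · ·
    · · · · # · · · · · ·
    · · · · · · # · · · ·
    · · · · · · · # · · ·
    · · · · · · · · · · ·
    · · · · · · · · · · ·

Result: 34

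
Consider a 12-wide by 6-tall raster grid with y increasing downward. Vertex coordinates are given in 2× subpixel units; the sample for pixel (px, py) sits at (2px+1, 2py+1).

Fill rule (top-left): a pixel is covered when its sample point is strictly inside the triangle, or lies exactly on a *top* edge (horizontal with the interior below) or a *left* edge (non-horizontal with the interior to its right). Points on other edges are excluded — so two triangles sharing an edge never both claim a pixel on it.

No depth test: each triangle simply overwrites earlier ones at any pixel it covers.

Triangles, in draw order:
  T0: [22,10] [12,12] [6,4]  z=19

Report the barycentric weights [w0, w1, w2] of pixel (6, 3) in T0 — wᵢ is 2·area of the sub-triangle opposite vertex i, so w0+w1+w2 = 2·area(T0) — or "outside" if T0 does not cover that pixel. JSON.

T0:
  2·area = 92
  edge (22, 10)→(12, 12): d=(-10,2) right/bottom  bias=-1
  edge (12, 12)→(6, 4): d=(-6,-8) top-left  bias=+0
  edge (6, 4)→(22, 10): d=(16,6) right/bottom  bias=-1
    (3,2)@(7, 5): e=[80,2,10] → X
    (4,2)@(9, 5): e=[76,18,-2] → .
    (3,3)@(7, 7): e=[60,-10,42] → .
    (4,3)@(9, 7): e=[56,6,30] → X
    (5,3)@(11, 7): e=[52,22,18] → X
    (6,3)@(13, 7): e=[48,38,6] → X
    (7,3)@(15, 7): e=[44,54,-6] → .
    (4,4)@(9, 9): e=[36,-6,62] → .
    (5,4)@(11, 9): e=[32,10,50] → X
    (7,4)@(15, 9): e=[24,42,26] → X
    (8,4)@(17, 9): e=[20,58,14] → X
    (9,4)@(19, 9): e=[16,74,2] → X
    (8,5)@(17, 11): e=[0,46,46] → .  [on edge]
  covered (11 px):
    . . . . . . . . . . . .
    . . . . . . . . . . . .
    . . . X . . . . . . . .
    . . . . X X X . . . . .
    . . . . . X X X X X . .
    . . . . . . X X . . . .

Final: [38,6,48]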